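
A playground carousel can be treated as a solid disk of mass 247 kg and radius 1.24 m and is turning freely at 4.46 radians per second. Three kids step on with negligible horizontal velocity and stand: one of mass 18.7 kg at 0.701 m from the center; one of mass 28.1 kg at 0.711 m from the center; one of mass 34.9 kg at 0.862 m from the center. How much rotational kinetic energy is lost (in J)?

energy lost ≈ 389 J

The added mass arrives with no angular momentum about the center, and any external torque about the center is negligible, so the system's angular momentum is conserved.
I_p = ½(247)(1.24)² = 189.9 kg·m².
Added inertia Σmr² = (18.7)(0.701)² + (28.1)(0.711)² + (34.9)(0.862)² = 49.33 kg·m²; I_f = 189.9 + 49.33 = 239.2 kg·m².
ω_f = I_p ω_i / I_f = (189.9)(4.46) / 239.2 = 3.540 rad/s.
KE_i = ½(189.9)(4.460 rad/s)² = 1889 J; KE_f = ½(239.2)(3.540)² = 1499 J.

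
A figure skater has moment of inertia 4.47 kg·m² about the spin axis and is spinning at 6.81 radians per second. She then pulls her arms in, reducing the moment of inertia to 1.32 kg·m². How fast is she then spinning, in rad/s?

With no external torque about the axis, L is conserved: I₁ω₁ = I₂ω₂.
ω₂ = I₁ω₁ / I₂ = (4.470)(6.81 rad/s) / (1.320) = 23.06 rad/s.

ω₂ ≈ 23.1 rad/s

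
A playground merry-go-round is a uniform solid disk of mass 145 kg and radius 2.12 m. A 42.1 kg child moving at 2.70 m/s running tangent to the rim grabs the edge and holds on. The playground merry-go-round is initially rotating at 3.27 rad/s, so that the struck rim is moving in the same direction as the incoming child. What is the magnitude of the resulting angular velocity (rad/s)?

The axle reaction passes through the axle and exerts no torque about it; angular momentum about the axle is conserved through the impact.
I_p = ½(145)(2.12)² = 325.8 kg·m². Taking the sense of the child's angular momentum as positive, L_{child} = m v R = (42.1)(2.70)(2.12) = 241.0 kg·m²/s.
L_i = +I_p ω_p + m v R = +(325.8)(3.27) + 241.0 = 1306 kg·m²/s.
After sticking, I_f = I_p + m R² = 325.8 + (42.1)(2.12)² = 515.1 kg·m².
ω_f = L_i / I_f = 1306 / 515.1 = 2.537 rad/s.

|ω_f| ≈ 2.54 rad/s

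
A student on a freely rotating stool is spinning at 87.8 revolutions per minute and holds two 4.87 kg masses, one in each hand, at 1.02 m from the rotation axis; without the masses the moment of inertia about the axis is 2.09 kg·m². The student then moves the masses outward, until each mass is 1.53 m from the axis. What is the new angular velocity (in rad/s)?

ω₂ ≈ 4.52 rad/s

Angular momentum about the spin axis is conserved since the torque about it is zero.
I₁ = 2.09 + 2(4.87)(1.02)² = 12.22 kg·m²; I₂ = 2.09 + 2(4.87)(1.53)² = 24.89 kg·m².
ω₂ = I₁ω₁ / I₂ = (12.22)(87.8 rpm) / (24.89) = 43.12 rpm = 4.515 rad/s.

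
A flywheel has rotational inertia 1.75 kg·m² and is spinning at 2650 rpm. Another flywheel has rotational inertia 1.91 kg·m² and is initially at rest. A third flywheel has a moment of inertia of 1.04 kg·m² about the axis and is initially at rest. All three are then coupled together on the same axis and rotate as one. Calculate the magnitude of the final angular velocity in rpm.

No external torque acts about the common axis, so total angular momentum is conserved.
Taking A's sense as positive: L = (1.750)(2650) = 4638 kg·m²·rpm.
Combined I = 1.750 + 1.910 + 1.040 = 4.700 kg·m².
ω_f = L / I = 4638 / 4.700 = 986.7 rpm.

|ω_f| ≈ 987 rpm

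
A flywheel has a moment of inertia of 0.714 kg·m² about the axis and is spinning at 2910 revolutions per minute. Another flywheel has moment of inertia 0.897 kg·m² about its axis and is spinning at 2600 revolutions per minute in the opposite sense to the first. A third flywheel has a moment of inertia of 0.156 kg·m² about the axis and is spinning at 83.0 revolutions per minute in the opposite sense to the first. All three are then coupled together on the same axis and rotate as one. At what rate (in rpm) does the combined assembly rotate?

The coupling torques are internal; angular momentum about the shared axis is conserved.
Taking A's sense as positive: L = (0.7140)(2910) − (0.8970)(2600) − (0.1560)(83.0) = -267.4 kg·m²·rpm.
Combined I = 0.7140 + 0.8970 + 0.1560 = 1.767 kg·m².
ω_f = L / I = -267.4 / 1.767 = -151.3 rpm.

|ω_f| ≈ 151 rpm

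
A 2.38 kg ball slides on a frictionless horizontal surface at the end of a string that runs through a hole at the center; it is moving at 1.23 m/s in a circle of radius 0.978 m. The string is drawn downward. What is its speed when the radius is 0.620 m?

Central (radial) force ⇒ zero torque about the center ⇒ m v r is constant.
v₂ = v₁ r₁ / r₂ = (1.23)(0.978) / (0.620) = 1.940 m/s.

v₂ ≈ 1.94 m/s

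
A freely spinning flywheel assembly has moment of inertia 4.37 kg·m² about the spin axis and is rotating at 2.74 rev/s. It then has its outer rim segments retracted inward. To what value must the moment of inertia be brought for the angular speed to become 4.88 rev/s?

Angular momentum about the spin axis is conserved since the torque about it is zero.
I₂ = I₁ω₁ / ω₂ = (4.37)(2.74) / (4.88) = 2.454 kg·m².

I₂ ≈ 2.45 kg·m²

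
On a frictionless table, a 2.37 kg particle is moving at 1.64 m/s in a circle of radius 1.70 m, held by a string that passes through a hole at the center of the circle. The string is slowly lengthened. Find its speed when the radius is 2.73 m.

The only horizontal force on the mass is along the cord (radial), so it exerts no torque about the hole and angular momentum m v r is conserved.
v₂ = v₁ r₁ / r₂ = (1.64)(1.70) / (2.73) = 1.021 m/s.

v₂ ≈ 1.02 m/s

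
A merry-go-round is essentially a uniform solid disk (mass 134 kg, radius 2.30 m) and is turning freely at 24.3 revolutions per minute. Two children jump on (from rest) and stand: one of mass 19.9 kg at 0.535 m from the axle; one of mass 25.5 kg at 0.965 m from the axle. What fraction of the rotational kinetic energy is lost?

fraction ≈ 0.0767

The added mass arrives with no angular momentum about the axle, and any external torque about the axle is negligible, so the system's angular momentum is conserved.
I_p = ½(134)(2.30)² = 354.4 kg·m².
Added inertia Σmr² = (19.9)(0.535)² + (25.5)(0.965)² = 29.44 kg·m²; I_f = 354.4 + 29.44 = 383.9 kg·m².
ω_f = I_p ω_i / I_f = (354.4)(24.3) / 383.9 = 22.44 rpm.
KE_i = ½(354.4)(2.545 rad/s)² = 1148 J; KE_f = ½(383.9)(2.350)² = 1060 J.
Fraction lost = 0.07670.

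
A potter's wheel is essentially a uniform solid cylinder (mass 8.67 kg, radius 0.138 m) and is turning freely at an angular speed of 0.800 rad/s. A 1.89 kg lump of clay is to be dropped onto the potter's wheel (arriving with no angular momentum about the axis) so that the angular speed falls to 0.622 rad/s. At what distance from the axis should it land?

No external torque acts about the axis; L_before = L_after.
I_p = ½(8.67)(0.138)² = 0.08256 kg·m².
I_p ω_i = (I_p + m r²) ω_f ⇒ m r² = I_p(ω_i/ω_f − 1) = 0.08256(0.800/0.622 − 1) = 0.02363 kg·m².
r = √(0.02363/1.89) = 0.1118 m.

r ≈ 0.112 m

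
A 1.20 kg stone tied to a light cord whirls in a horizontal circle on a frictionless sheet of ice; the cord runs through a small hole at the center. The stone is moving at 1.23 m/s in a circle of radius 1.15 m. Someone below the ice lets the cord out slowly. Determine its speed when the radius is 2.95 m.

Central (radial) force ⇒ zero torque about the center ⇒ m v r is constant.
v₂ = v₁ r₁ / r₂ = (1.23)(1.15) / (2.95) = 0.4795 m/s.

v₂ ≈ 0.479 m/s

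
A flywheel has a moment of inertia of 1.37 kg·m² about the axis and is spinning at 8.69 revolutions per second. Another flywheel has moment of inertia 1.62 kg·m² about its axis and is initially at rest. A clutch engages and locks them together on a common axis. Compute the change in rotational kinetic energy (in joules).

ΔKE ≈ -1110 J

No external torque acts about the common axis, so total angular momentum is conserved.
Taking A's sense as positive: L = (1.370)(8.69) = 11.91 kg·m²·rev/s.
Combined I = 1.370 + 1.620 = 2.990 kg·m².
ω_f = L / I = 11.91 / 2.990 = 3.982 rev/s.
KE_i = ½ΣIω² = 2042 J; KE_f = ½(2.990)(25.02)² = 935.7 J.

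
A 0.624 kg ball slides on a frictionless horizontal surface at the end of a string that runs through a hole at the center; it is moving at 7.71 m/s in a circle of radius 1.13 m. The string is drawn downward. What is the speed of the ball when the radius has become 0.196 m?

v₂ ≈ 44.5 m/s

The only horizontal force on the mass is along the cord (radial), so it exerts no torque about the hole and angular momentum m v r is conserved.
v₂ = v₁ r₁ / r₂ = (7.71)(1.13) / (0.196) = 44.45 m/s.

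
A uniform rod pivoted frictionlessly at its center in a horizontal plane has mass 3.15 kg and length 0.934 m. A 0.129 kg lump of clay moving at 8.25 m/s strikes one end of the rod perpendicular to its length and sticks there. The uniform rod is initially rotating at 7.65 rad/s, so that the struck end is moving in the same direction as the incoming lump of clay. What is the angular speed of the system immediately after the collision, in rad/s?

About the pivot the impulsive forces during the collision are internal, so angular momentum about that axis is conserved.
I_p = (1/12)(3.15)(0.934)² = 0.2290 kg·m². Taking the sense of the lump of clay's angular momentum as positive, L_{lump} = m v R = (0.129)(8.25)(0.934/2) = 0.4970 kg·m²/s.
L_i = +I_p ω_p + m v R = +(0.2290)(7.65) + 0.4970 = 2.249 kg·m²/s.
After sticking, I_f = I_p + m R² = 0.2290 + (0.129)(0.934/2)² = 0.2571 kg·m².
ω_f = L_i / I_f = 2.249 / 0.2571 = 8.746 rad/s.

|ω_f| ≈ 8.75 rad/s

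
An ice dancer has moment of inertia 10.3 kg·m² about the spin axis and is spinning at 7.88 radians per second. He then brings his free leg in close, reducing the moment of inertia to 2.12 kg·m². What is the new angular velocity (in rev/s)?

With no external torque about the axis, L is conserved: I₁ω₁ = I₂ω₂.
ω₂ = I₁ω₁ / I₂ = (10.30)(7.88 rad/s) / (2.120) = 38.28 rad/s = 6.093 rev/s.

ω₂ ≈ 6.09 rev/s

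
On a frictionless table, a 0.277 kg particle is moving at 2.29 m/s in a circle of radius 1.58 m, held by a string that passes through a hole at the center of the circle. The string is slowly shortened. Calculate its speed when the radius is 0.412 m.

The only horizontal force on the mass is along the cord (radial), so it exerts no torque about the hole and angular momentum m v r is conserved.
v₂ = v₁ r₁ / r₂ = (2.29)(1.58) / (0.412) = 8.782 m/s.

v₂ ≈ 8.78 m/s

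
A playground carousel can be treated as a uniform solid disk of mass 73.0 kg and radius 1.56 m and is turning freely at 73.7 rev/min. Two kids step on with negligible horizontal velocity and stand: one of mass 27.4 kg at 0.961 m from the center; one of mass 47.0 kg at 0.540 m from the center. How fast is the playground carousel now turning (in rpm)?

No external torque acts about the center; L_before = L_after.
I_p = ½(73.0)(1.56)² = 88.83 kg·m².
Added inertia Σmr² = (27.4)(0.961)² + (47.0)(0.540)² = 39.01 kg·m²; I_f = 88.83 + 39.01 = 127.8 kg·m².
ω_f = I_p ω_i / I_f = (88.83)(73.7) / 127.8 = 51.21 rpm.

ω_f ≈ 51.2 rpm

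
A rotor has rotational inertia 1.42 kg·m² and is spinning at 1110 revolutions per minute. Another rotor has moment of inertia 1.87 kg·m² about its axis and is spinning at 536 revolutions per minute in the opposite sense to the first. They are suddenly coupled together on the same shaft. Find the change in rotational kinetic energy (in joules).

The coupling torques are internal; angular momentum about the shared axis is conserved.
Taking A's sense as positive: L = (1.420)(1110) − (1.870)(536) = 573.9 kg·m²·rpm.
Combined I = 1.420 + 1.870 = 3.290 kg·m².
ω_f = L / I = 573.9 / 3.290 = 174.4 rpm.
KE_i = ½ΣIω² = 12540 J; KE_f = ½(3.290)(18.27)² = 548.9 J.

ΔKE ≈ -12000 J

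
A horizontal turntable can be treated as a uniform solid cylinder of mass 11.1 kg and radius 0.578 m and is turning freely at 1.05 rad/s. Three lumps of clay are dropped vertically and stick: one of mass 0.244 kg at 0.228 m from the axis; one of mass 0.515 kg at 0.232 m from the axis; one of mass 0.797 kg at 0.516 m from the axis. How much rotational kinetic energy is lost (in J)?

energy lost ≈ 0.123 J

The added mass arrives with no angular momentum about the axis, and any external torque about the axis is negligible, so the system's angular momentum is conserved.
I_p = ½(11.1)(0.578)² = 1.854 kg·m².
Added inertia Σmr² = (0.244)(0.228)² + (0.515)(0.232)² + (0.797)(0.516)² = 0.2526 kg·m²; I_f = 1.854 + 0.2526 = 2.107 kg·m².
ω_f = I_p ω_i / I_f = (1.854)(1.05) / 2.107 = 0.9241 rad/s.
KE_i = ½(1.854)(1.050 rad/s)² = 1.022 J; KE_f = ½(2.107)(0.9241)² = 0.8996 J.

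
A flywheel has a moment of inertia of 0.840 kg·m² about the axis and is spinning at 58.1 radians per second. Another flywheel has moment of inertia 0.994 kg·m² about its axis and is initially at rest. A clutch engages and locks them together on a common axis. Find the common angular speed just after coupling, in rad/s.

The coupling torques are internal; angular momentum about the shared axis is conserved.
Taking A's sense as positive: L = (0.8400)(58.1) = 48.80 kg·m²·rad/s.
Combined I = 0.8400 + 0.9940 = 1.834 kg·m².
ω_f = L / I = 48.80 / 1.834 = 26.61 rad/s.

|ω_f| ≈ 26.6 rad/s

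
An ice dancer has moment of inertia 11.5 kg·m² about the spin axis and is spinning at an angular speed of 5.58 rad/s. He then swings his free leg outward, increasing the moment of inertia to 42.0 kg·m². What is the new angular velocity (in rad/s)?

ω₂ ≈ 1.53 rad/s

With no external torque about the axis, L is conserved: I₁ω₁ = I₂ω₂.
ω₂ = I₁ω₁ / I₂ = (11.50)(5.58 rad/s) / (42.00) = 1.528 rad/s.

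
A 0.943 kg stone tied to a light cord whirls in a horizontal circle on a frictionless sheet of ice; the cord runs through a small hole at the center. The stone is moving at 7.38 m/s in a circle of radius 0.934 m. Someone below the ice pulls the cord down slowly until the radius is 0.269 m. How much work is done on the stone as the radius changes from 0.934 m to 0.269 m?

W ≈ 284 J

The only horizontal force on the mass is along the cord (radial), so it exerts no torque about the hole and angular momentum m v r is conserved.
v₂ = v₁ r₁ / r₂ = (7.38)(0.934) / (0.269) = 25.62 m/s.
W = ΔKE = ½m(v₂² − v₁²) = 283.9 J.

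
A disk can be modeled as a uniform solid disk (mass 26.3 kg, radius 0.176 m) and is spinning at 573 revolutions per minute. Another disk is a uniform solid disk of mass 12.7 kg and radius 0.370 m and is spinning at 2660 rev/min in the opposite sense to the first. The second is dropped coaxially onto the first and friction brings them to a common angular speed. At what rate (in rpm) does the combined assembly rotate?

The coupling torques are internal; angular momentum about the shared axis is conserved.
Moments of inertia: I_A = ½(26.3)(0.176)² = 0.4073 kg·m²; I_B = ½(12.7)(0.370)² = 0.8693 kg·m².
Taking A's sense as positive: L = (0.4073)(573) − (0.8693)(2660) = -2079 kg·m²·rpm.
Combined I = 0.4073 + 0.8693 = 1.277 kg·m².
ω_f = L / I = -2079 / 1.277 = -1628 rpm.

|ω_f| ≈ 1630 rpm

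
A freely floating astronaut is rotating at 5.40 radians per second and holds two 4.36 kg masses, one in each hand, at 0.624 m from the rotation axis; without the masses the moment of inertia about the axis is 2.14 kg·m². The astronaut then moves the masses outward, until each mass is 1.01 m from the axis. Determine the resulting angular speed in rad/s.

Angular momentum about the spin axis is conserved since the torque about it is zero.
I₁ = 2.14 + 2(4.36)(0.624)² = 5.535 kg·m²; I₂ = 2.14 + 2(4.36)(1.01)² = 11.04 kg·m².
ω₂ = I₁ω₁ / I₂ = (5.535)(5.40 rad/s) / (11.04) = 2.709 rad/s.

ω₂ ≈ 2.71 rad/s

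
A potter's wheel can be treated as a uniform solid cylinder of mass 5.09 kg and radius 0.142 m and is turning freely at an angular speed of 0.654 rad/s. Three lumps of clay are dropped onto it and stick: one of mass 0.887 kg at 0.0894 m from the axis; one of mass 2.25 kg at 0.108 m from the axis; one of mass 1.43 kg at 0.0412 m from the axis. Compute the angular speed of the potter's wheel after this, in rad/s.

No external torque acts about the axis; L_before = L_after.
I_p = ½(5.09)(0.142)² = 0.05132 kg·m².
Added inertia Σmr² = (0.887)(0.0894)² + (2.25)(0.108)² + (1.43)(0.0412)² = 0.03576 kg·m²; I_f = 0.05132 + 0.03576 = 0.08708 kg·m².
ω_f = I_p ω_i / I_f = (0.05132)(0.654) / 0.08708 = 0.3854 rad/s.

ω_f ≈ 0.385 rad/s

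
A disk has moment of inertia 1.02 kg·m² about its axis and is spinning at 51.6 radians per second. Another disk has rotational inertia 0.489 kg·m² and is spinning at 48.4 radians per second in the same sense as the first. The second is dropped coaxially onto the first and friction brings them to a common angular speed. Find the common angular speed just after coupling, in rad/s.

|ω_f| ≈ 50.6 rad/s

The coupling torques are internal; angular momentum about the shared axis is conserved.
Taking A's sense as positive: L = (1.020)(51.6) + (0.4890)(48.4) = 76.30 kg·m²·rad/s.
Combined I = 1.020 + 0.4890 = 1.509 kg·m².
ω_f = L / I = 76.30 / 1.509 = 50.56 rad/s.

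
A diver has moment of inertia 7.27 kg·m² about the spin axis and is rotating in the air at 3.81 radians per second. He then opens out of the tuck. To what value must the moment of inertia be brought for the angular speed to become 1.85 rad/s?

I₂ ≈ 15.0 kg·m²

With no external torque about the axis, L is conserved: I₁ω₁ = I₂ω₂.
I₂ = I₁ω₁ / ω₂ = (7.27)(3.81) / (1.85) = 14.97 kg·m².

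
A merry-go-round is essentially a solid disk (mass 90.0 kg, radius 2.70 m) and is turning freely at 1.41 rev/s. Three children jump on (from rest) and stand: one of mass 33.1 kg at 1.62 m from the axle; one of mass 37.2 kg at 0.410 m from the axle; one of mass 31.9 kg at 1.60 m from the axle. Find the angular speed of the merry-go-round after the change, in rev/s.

The added mass arrives with no angular momentum about the axle, and any external torque about the axle is negligible, so the system's angular momentum is conserved.
I_p = ½(90.0)(2.70)² = 328.1 kg·m².
Added inertia Σmr² = (33.1)(1.62)² + (37.2)(0.410)² + (31.9)(1.60)² = 174.8 kg·m²; I_f = 328.1 + 174.8 = 502.8 kg·m².
ω_f = I_p ω_i / I_f = (328.1)(1.41) / 502.8 = 0.9199 rev/s.

ω_f ≈ 0.920 rev/s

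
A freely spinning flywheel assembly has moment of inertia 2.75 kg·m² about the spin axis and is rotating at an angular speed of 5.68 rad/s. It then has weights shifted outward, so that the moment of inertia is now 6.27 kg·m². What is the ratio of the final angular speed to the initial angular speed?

No external torque acts about the spin axis, so angular momentum is conserved.
ω₂/ω₁ = I₁/I₂ = 2.750 / 6.270 = 0.4386.

ω₂/ω₁ ≈ 0.439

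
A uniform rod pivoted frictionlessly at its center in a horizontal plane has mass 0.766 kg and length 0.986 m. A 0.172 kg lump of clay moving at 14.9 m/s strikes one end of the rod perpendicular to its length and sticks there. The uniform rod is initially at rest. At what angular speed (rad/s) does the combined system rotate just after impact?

The axle reaction passes through the pivot and exerts no torque about it; angular momentum about the pivot is conserved through the impact.
I_p = (1/12)(0.766)(0.986)² = 0.06206 kg·m². Taking the sense of the lump of clay's angular momentum as positive, L_{lump} = m v R = (0.172)(14.9)(0.986/2) = 1.263 kg·m²/s.
L_i = 0 + 1.263 = 1.263 kg·m²/s.
After sticking, I_f = I_p + m R² = 0.06206 + (0.172)(0.986/2)² = 0.1039 kg·m².
ω_f = L_i / I_f = 1.263 / 0.1039 = 12.16 rad/s.

|ω_f| ≈ 12.2 rad/s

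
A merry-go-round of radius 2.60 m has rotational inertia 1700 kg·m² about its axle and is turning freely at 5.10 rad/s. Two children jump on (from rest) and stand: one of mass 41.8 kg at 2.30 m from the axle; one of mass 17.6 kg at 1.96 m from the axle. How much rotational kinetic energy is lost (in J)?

No external torque acts about the axle; L_before = L_after.
Added inertia Σmr² = (41.8)(2.30)² + (17.6)(1.96)² = 288.7 kg·m²; I_f = 1700 + 288.7 = 1989 kg·m².
ω_f = I_p ω_i / I_f = (1700)(5.10) / 1989 = 4.360 rad/s.
KE_i = ½(1700)(5.100 rad/s)² = 22110 J; KE_f = ½(1989)(4.360)² = 18900 J.

energy lost ≈ 3210 J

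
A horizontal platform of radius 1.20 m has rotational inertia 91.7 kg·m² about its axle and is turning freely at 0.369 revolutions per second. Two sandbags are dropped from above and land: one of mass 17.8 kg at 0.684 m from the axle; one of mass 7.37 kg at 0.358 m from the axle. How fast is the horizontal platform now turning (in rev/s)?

ω_f ≈ 0.335 rev/s

No external torque acts about the axle; L_before = L_after.
Added inertia Σmr² = (17.8)(0.684)² + (7.37)(0.358)² = 9.272 kg·m²; I_f = 91.70 + 9.272 = 101.0 kg·m².
ω_f = I_p ω_i / I_f = (91.70)(0.369) / 101.0 = 0.3351 rev/s.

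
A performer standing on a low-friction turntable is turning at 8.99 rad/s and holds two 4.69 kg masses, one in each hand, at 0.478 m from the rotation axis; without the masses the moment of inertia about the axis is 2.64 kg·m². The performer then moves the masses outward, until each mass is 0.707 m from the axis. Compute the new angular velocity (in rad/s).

Angular momentum about the spin axis is conserved since the torque about it is zero.
I₁ = 2.64 + 2(4.69)(0.478)² = 4.783 kg·m²; I₂ = 2.64 + 2(4.69)(0.707)² = 7.329 kg·m².
ω₂ = I₁ω₁ / I₂ = (4.783)(8.99 rad/s) / (7.329) = 5.868 rad/s.

ω₂ ≈ 5.87 rad/s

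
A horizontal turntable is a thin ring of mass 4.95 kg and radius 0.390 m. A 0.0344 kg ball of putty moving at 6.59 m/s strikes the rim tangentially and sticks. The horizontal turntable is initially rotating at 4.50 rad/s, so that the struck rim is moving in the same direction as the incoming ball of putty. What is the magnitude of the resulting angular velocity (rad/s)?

About the axle the impulsive forces during the collision are internal, so angular momentum about that axis is conserved.
I_p = (4.95)(0.390)² = 0.7529 kg·m². Taking the sense of the ball of putty's angular momentum as positive, L_{ball} = m v R = (0.0344)(6.59)(0.390) = 0.08841 kg·m²/s.
L_i = +I_p ω_p + m v R = +(0.7529)(4.50) + 0.08841 = 3.476 kg·m²/s.
After sticking, I_f = I_p + m R² = 0.7529 + (0.0344)(0.390)² = 0.7581 kg·m².
ω_f = L_i / I_f = 3.476 / 0.7581 = 4.586 rad/s.

|ω_f| ≈ 4.59 rad/s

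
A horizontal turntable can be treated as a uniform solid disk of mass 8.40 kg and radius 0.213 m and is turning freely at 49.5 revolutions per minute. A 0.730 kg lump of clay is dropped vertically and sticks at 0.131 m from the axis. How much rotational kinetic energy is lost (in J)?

energy lost ≈ 0.158 J

No external torque acts about the axis; L_before = L_after.
I_p = ½(8.40)(0.213)² = 0.1905 kg·m².
Added inertia Σmr² = (0.730)(0.131)² = 0.01253 kg·m²; I_f = 0.1905 + 0.01253 = 0.2031 kg·m².
ω_f = I_p ω_i / I_f = (0.1905)(49.5) / 0.2031 = 46.45 rpm.
KE_i = ½(0.1905)(5.184 rad/s)² = 2.560 J; KE_f = ½(0.2031)(4.864)² = 2.402 J.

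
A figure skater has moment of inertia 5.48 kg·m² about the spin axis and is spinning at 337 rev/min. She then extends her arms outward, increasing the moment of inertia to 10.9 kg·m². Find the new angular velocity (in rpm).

No external torque acts about the spin axis, so angular momentum is conserved.
ω₂ = I₁ω₁ / I₂ = (5.480)(337 rpm) / (10.90) = 169.4 rpm.

ω₂ ≈ 169 rpm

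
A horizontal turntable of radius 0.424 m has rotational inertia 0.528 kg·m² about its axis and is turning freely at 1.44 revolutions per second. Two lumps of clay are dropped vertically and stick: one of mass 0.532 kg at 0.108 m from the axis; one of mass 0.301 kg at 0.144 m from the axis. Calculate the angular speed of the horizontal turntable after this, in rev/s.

No external torque acts about the axis; L_before = L_after.
Added inertia Σmr² = (0.532)(0.108)² + (0.301)(0.144)² = 0.01245 kg·m²; I_f = 0.5280 + 0.01245 = 0.5404 kg·m².
ω_f = I_p ω_i / I_f = (0.5280)(1.44) / 0.5404 = 1.407 rev/s.

ω_f ≈ 1.41 rev/s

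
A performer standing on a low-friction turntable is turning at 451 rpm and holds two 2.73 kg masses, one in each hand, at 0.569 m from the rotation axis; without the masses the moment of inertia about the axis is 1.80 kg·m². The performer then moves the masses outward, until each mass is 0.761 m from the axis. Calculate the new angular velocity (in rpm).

ω₂ ≈ 324 rpm

With no external torque about the axis, L is conserved: I₁ω₁ = I₂ω₂.
I₁ = 1.80 + 2(2.73)(0.569)² = 3.568 kg·m²; I₂ = 1.80 + 2(2.73)(0.761)² = 4.962 kg·m².
ω₂ = I₁ω₁ / I₂ = (3.568)(451 rpm) / (4.962) = 324.3 rpm.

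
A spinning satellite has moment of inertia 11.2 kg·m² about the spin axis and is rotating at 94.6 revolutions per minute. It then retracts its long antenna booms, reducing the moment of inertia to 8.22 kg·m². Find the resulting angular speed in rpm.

With no external torque about the axis, L is conserved: I₁ω₁ = I₂ω₂.
ω₂ = I₁ω₁ / I₂ = (11.20)(94.6 rpm) / (8.220) = 128.9 rpm.

ω₂ ≈ 129 rpm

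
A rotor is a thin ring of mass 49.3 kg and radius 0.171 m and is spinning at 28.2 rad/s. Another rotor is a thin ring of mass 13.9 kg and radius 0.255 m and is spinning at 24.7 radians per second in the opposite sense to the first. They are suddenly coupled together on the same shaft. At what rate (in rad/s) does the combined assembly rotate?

|ω_f| ≈ 7.81 rad/s

The coupling torques are internal; angular momentum about the shared axis is conserved.
Moments of inertia: I_A = (49.3)(0.171)² = 1.442 kg·m²; I_B = (13.9)(0.255)² = 0.9038 kg·m².
Taking A's sense as positive: L = (1.442)(28.2) − (0.9038)(24.7) = 18.33 kg·m²·rad/s.
Combined I = 1.442 + 0.9038 = 2.345 kg·m².
ω_f = L / I = 18.33 / 2.345 = 7.814 rad/s.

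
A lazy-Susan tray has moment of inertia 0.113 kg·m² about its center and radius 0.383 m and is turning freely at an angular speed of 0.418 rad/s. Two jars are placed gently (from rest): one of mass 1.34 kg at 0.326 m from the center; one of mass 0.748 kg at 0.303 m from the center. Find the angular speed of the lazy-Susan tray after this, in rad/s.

No external torque acts about the center; L_before = L_after.
Added inertia Σmr² = (1.34)(0.326)² + (0.748)(0.303)² = 0.2111 kg·m²; I_f = 0.1130 + 0.2111 = 0.3241 kg·m².
ω_f = I_p ω_i / I_f = (0.1130)(0.418) / 0.3241 = 0.1457 rad/s.

ω_f ≈ 0.146 rad/s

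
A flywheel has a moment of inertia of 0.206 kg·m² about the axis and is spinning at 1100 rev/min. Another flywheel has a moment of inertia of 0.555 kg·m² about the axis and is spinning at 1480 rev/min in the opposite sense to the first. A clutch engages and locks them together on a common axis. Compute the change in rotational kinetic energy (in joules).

ΔKE ≈ -5480 J

No external torque acts about the common axis, so total angular momentum is conserved.
Taking A's sense as positive: L = (0.2060)(1100) − (0.5550)(1480) = -594.8 kg·m²·rpm.
Combined I = 0.2060 + 0.5550 = 0.7610 kg·m².
ω_f = L / I = -594.8 / 0.7610 = -781.6 rpm.
KE_i = ½ΣIω² = 8032 J; KE_f = ½(0.7610)(81.85)² = 2549 J.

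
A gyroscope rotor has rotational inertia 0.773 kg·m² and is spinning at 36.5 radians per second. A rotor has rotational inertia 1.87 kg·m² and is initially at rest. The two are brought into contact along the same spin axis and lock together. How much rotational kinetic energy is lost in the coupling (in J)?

The coupling torques are internal; angular momentum about the shared axis is conserved.
Taking A's sense as positive: L = (0.7730)(36.5) = 28.21 kg·m²·rad/s.
Combined I = 0.7730 + 1.870 = 2.643 kg·m².
ω_f = L / I = 28.21 / 2.643 = 10.68 rad/s.
KE_i = ½ΣIω² = 514.9 J; KE_f = ½(2.643)(10.68)² = 150.6 J.

ΔKE lost ≈ 364 J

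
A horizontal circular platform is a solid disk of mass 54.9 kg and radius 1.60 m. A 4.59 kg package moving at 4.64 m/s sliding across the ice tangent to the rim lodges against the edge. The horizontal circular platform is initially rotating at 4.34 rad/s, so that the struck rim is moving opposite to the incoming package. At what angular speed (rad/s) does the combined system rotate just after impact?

|ω_f| ≈ 3.30 rad/s

The axle reaction passes through the central axle and exerts no torque about it; angular momentum about the central axle is conserved through the impact.
I_p = ½(54.9)(1.60)² = 70.27 kg·m². Taking the sense of the package's angular momentum as positive, L_{package} = m v R = (4.59)(4.64)(1.60) = 34.08 kg·m²/s.
L_i = −I_p ω_p + m v R = −(70.27)(4.34) + 34.08 = -270.9 kg·m²/s.
After sticking, I_f = I_p + m R² = 70.27 + (4.59)(1.60)² = 82.02 kg·m².
ω_f = L_i / I_f = -270.9 / 82.02 = -3.303 rad/s.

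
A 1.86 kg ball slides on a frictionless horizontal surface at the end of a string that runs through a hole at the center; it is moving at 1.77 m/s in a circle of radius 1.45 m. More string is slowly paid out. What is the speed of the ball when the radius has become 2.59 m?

The only horizontal force on the mass is along the cord (radial), so it exerts no torque about the hole and angular momentum m v r is conserved.
v₂ = v₁ r₁ / r₂ = (1.77)(1.45) / (2.59) = 0.9909 m/s.

v₂ ≈ 0.991 m/s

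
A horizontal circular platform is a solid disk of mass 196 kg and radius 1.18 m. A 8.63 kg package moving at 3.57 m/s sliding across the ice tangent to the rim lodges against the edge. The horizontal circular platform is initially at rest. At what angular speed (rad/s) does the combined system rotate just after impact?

|ω_f| ≈ 0.245 rad/s

About the central axle the impulsive forces during the collision are internal, so angular momentum about that axis is conserved.
I_p = ½(196)(1.18)² = 136.5 kg·m². Taking the sense of the package's angular momentum as positive, L_{package} = m v R = (8.63)(3.57)(1.18) = 36.35 kg·m²/s.
L_i = 0 + 36.35 = 36.35 kg·m²/s.
After sticking, I_f = I_p + m R² = 136.5 + (8.63)(1.18)² = 148.5 kg·m².
ω_f = L_i / I_f = 36.35 / 148.5 = 0.2449 rad/s.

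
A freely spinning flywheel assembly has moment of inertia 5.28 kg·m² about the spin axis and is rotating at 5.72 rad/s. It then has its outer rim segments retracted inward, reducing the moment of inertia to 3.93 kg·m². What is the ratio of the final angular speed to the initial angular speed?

ω₂/ω₁ ≈ 1.34

No external torque acts about the spin axis, so angular momentum is conserved.
ω₂/ω₁ = I₁/I₂ = 5.280 / 3.930 = 1.344.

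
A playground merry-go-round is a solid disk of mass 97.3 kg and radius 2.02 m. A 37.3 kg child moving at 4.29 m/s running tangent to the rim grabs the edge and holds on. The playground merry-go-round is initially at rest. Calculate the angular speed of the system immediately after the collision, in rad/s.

The axle reaction passes through the axle and exerts no torque about it; angular momentum about the axle is conserved through the impact.
I_p = ½(97.3)(2.02)² = 198.5 kg·m². Taking the sense of the child's angular momentum as positive, L_{child} = m v R = (37.3)(4.29)(2.02) = 323.2 kg·m²/s.
L_i = 0 + 323.2 = 323.2 kg·m²/s.
After sticking, I_f = I_p + m R² = 198.5 + (37.3)(2.02)² = 350.7 kg·m².
ω_f = L_i / I_f = 323.2 / 350.7 = 0.9217 rad/s.

|ω_f| ≈ 0.922 rad/s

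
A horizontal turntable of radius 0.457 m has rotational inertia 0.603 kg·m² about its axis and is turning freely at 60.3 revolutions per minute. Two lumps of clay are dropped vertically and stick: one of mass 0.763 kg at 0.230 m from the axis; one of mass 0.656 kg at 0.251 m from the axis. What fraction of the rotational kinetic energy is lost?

The added mass arrives with no angular momentum about the axis, and any external torque about the axis is negligible, so the system's angular momentum is conserved.
Added inertia Σmr² = (0.763)(0.230)² + (0.656)(0.251)² = 0.08169 kg·m²; I_f = 0.6030 + 0.08169 = 0.6847 kg·m².
ω_f = I_p ω_i / I_f = (0.6030)(60.3) / 0.6847 = 53.11 rpm.
KE_i = ½(0.6030)(6.315 rad/s)² = 12.02 J; KE_f = ½(0.6847)(5.561)² = 10.59 J.
Fraction lost = 0.1193.

fraction ≈ 0.119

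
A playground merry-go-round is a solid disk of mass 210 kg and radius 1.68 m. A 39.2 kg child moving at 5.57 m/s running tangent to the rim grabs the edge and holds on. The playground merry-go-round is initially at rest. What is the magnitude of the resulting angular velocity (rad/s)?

|ω_f| ≈ 0.901 rad/s

The axle reaction passes through the axle and exerts no torque about it; angular momentum about the axle is conserved through the impact.
I_p = ½(210)(1.68)² = 296.4 kg·m². Taking the sense of the child's angular momentum as positive, L_{child} = m v R = (39.2)(5.57)(1.68) = 366.8 kg·m²/s.
L_i = 0 + 366.8 = 366.8 kg·m²/s.
After sticking, I_f = I_p + m R² = 296.4 + (39.2)(1.68)² = 407.0 kg·m².
ω_f = L_i / I_f = 366.8 / 407.0 = 0.9013 rad/s.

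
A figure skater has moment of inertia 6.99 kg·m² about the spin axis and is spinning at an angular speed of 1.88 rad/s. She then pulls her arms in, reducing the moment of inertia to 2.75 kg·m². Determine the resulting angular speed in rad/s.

No external torque acts about the spin axis, so angular momentum is conserved.
ω₂ = I₁ω₁ / I₂ = (6.990)(1.88 rad/s) / (2.750) = 4.779 rad/s.

ω₂ ≈ 4.78 rad/s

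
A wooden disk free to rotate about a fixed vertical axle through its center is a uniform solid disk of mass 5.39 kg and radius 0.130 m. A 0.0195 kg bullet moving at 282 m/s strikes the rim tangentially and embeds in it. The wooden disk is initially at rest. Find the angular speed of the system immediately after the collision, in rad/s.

|ω_f| ≈ 15.6 rad/s

The axle reaction passes through the axle and exerts no torque about it; angular momentum about the axle is conserved through the impact.
I_p = ½(5.39)(0.130)² = 0.04555 kg·m². Taking the sense of the bullet's angular momentum as positive, L_{bullet} = m v R = (0.0195)(282)(0.130) = 0.7149 kg·m²/s.
L_i = 0 + 0.7149 = 0.7149 kg·m²/s.
After sticking, I_f = I_p + m R² = 0.04555 + (0.0195)(0.130)² = 0.04588 kg·m².
ω_f = L_i / I_f = 0.7149 / 0.04588 = 15.58 rad/s.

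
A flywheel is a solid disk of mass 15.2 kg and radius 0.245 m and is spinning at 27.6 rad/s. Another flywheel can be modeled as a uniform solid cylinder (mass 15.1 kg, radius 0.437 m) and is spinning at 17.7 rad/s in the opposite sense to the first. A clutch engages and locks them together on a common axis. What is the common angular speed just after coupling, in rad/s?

The coupling torques are internal; angular momentum about the shared axis is conserved.
Moments of inertia: I_A = ½(15.2)(0.245)² = 0.4562 kg·m²; I_B = ½(15.1)(0.437)² = 1.442 kg·m².
Taking A's sense as positive: L = (0.4562)(27.6) − (1.442)(17.7) = -12.93 kg·m²·rad/s.
Combined I = 0.4562 + 1.442 = 1.898 kg·m².
ω_f = L / I = -12.93 / 1.898 = -6.812 rad/s.

|ω_f| ≈ 6.81 rad/s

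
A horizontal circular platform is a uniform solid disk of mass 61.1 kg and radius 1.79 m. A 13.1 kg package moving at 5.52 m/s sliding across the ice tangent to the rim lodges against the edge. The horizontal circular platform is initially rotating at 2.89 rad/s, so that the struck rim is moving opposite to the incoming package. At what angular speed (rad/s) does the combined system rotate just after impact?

|ω_f| ≈ 1.10 rad/s

About the central axle the impulsive forces during the collision are internal, so angular momentum about that axis is conserved.
I_p = ½(61.1)(1.79)² = 97.89 kg·m². Taking the sense of the package's angular momentum as positive, L_{package} = m v R = (13.1)(5.52)(1.79) = 129.4 kg·m²/s.
L_i = −I_p ω_p + m v R = −(97.89)(2.89) + 129.4 = -153.4 kg·m²/s.
After sticking, I_f = I_p + m R² = 97.89 + (13.1)(1.79)² = 139.9 kg·m².
ω_f = L_i / I_f = -153.4 / 139.9 = -1.097 rad/s.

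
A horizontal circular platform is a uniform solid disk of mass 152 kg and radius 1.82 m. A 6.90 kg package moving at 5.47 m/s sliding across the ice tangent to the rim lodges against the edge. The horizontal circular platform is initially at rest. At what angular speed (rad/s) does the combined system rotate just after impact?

|ω_f| ≈ 0.250 rad/s

The axle reaction passes through the central axle and exerts no torque about it; angular momentum about the central axle is conserved through the impact.
I_p = ½(152)(1.82)² = 251.7 kg·m². Taking the sense of the package's angular momentum as positive, L_{package} = m v R = (6.90)(5.47)(1.82) = 68.69 kg·m²/s.
L_i = 0 + 68.69 = 68.69 kg·m²/s.
After sticking, I_f = I_p + m R² = 251.7 + (6.90)(1.82)² = 274.6 kg·m².
ω_f = L_i / I_f = 68.69 / 274.6 = 0.2502 rad/s.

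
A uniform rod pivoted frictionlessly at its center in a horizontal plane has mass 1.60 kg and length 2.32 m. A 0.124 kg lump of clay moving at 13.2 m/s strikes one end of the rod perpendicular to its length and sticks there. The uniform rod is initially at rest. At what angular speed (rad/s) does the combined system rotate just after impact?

The axle reaction passes through the pivot and exerts no torque about it; angular momentum about the pivot is conserved through the impact.
I_p = (1/12)(1.60)(2.32)² = 0.7177 kg·m². Taking the sense of the lump of clay's angular momentum as positive, L_{lump} = m v R = (0.124)(13.2)(2.32/2) = 1.899 kg·m²/s.
L_i = 0 + 1.899 = 1.899 kg·m²/s.
After sticking, I_f = I_p + m R² = 0.7177 + (0.124)(2.32/2)² = 0.8845 kg·m².
ω_f = L_i / I_f = 1.899 / 0.8845 = 2.147 rad/s.

|ω_f| ≈ 2.15 rad/s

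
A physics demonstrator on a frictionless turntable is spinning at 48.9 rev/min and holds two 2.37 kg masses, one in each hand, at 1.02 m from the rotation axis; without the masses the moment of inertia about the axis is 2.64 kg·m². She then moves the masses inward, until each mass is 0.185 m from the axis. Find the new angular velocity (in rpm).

With no external torque about the axis, L is conserved: I₁ω₁ = I₂ω₂.
I₁ = 2.64 + 2(2.37)(1.02)² = 7.571 kg·m²; I₂ = 2.64 + 2(2.37)(0.185)² = 2.802 kg·m².
ω₂ = I₁ω₁ / I₂ = (7.571)(48.9 rpm) / (2.802) = 132.1 rpm.

ω₂ ≈ 132 rpm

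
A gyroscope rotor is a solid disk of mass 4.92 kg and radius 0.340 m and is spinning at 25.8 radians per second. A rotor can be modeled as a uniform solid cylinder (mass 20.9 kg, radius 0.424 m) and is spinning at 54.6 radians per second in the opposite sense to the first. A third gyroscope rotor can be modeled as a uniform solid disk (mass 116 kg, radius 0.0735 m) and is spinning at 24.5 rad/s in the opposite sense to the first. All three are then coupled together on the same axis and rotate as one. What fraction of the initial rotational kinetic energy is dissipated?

No external torque acts about the common axis, so total angular momentum is conserved.
Moments of inertia: I_A = ½(4.92)(0.340)² = 0.2844 kg·m²; I_B = ½(20.9)(0.424)² = 1.879 kg·m²; I_C = ½(116)(0.0735)² = 0.3133 kg·m².
Taking A's sense as positive: L = (0.2844)(25.8) − (1.879)(54.6) − (0.3133)(24.5) = -102.9 kg·m²·rad/s.
Combined I = 0.2844 + 1.879 + 0.3133 = 2.476 kg·m².
ω_f = L / I = -102.9 / 2.476 = -41.56 rad/s.
KE_i = ½ΣIω² = 2989 J; KE_f = ½(2.476)(41.56)² = 2138 J.
Fraction dissipated = (KE_i − KE_f)/KE_i = 0.2845.

fraction ≈ 0.285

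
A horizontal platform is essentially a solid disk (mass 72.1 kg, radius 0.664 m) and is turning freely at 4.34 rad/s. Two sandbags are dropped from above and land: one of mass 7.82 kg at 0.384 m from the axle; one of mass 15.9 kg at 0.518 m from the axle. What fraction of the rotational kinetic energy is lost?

fraction ≈ 0.254

The added mass arrives with no angular momentum about the axle, and any external torque about the axle is negligible, so the system's angular momentum is conserved.
I_p = ½(72.1)(0.664)² = 15.89 kg·m².
Added inertia Σmr² = (7.82)(0.384)² + (15.9)(0.518)² = 5.419 kg·m²; I_f = 15.89 + 5.419 = 21.31 kg·m².
ω_f = I_p ω_i / I_f = (15.89)(4.34) / 21.31 = 3.236 rad/s.
KE_i = ½(15.89)(4.340 rad/s)² = 149.7 J; KE_f = ½(21.31)(3.236)² = 111.6 J.
Fraction lost = 0.2543.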